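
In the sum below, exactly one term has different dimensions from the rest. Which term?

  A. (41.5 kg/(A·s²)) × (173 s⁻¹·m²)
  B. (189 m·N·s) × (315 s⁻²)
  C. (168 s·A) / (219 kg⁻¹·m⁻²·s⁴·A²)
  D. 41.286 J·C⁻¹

Dimensions:
  A. [kg·s⁻²·A⁻¹] · [m²·s⁻¹] = kg·m²·s⁻³·A⁻¹
  B. [kg·m²·s⁻¹] · [s⁻²] = kg·m²·s⁻³
  C. [s·A] / [kg⁻¹·m⁻²·s⁴·A²] = kg·m²·s⁻³·A⁻¹
  D. J·C⁻¹ = N·m·(s·A)⁻¹ = kg·m²·s⁻³·A⁻¹
All reduce to kg·m²·s⁻³·A⁻¹ except B., which is kg·m²·s⁻³.

B.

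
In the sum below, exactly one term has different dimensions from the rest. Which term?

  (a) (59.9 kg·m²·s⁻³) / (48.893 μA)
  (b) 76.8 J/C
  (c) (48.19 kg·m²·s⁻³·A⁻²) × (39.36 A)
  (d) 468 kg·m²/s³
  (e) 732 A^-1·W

(d)

Expand each in SI base units:
  (a) [kg·m²·s⁻³] / [A] = kg·m²·s⁻³·A⁻¹
  (b) J·C⁻¹ = N·m·(s·A)⁻¹ = kg·m²·s⁻³·A⁻¹
  (c) [kg·m²·s⁻³·A⁻²] · [A] = kg·m²·s⁻³·A⁻¹
  (d) kg·m²·s⁻³
  (e) W·A⁻¹ = J·s⁻¹·A⁻¹ = kg·m²·s⁻³·A⁻¹
All reduce to kg·m²·s⁻³·A⁻¹ except (d), which is kg·m²·s⁻³.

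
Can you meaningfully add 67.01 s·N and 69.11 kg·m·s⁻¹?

In SI base units:
  67.01 s·N:  N·s = kg·m·s⁻²·s = kg·m·s⁻¹
  69.11 kg·m·s⁻¹:  kg·m·s⁻¹
Both are kg·m·s⁻¹, so they have the same dimensions and can be added.

Yes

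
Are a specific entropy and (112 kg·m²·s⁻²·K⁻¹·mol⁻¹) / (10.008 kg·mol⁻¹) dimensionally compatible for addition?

Yes

Reduce each to base SI dimensions:
  a specific entropy:  [specific entropy] = m²·s⁻²·K⁻¹
  (112 kg·m²·s⁻²·K⁻¹·mol⁻¹) / (10.008 kg·mol⁻¹):  [kg·m²·s⁻²·K⁻¹·mol⁻¹] / [kg·mol⁻¹] = m²·s⁻²·K⁻¹
Both are m²·s⁻²·K⁻¹, so they have the same dimensions and can be added.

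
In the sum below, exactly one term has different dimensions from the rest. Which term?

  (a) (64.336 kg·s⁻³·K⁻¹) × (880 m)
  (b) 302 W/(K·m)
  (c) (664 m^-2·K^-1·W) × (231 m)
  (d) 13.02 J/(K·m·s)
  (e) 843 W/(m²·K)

(e)

Reduce each to base SI dimensions:
  (a) [kg·s⁻³·K⁻¹] · [m] = kg·m·s⁻³·K⁻¹
  (b) W·m⁻¹·K⁻¹ = J·s⁻¹·m⁻¹·K⁻¹ = kg·m·s⁻³·K⁻¹
  (c) [kg·s⁻³·K⁻¹] · [m] = kg·m·s⁻³·K⁻¹
  (d) J·s⁻¹·m⁻¹·K⁻¹ = N·m·s⁻¹·m⁻¹·K⁻¹ = kg·m·s⁻³·K⁻¹
  (e) W·m⁻²·K⁻¹ = J·s⁻¹·m⁻²·K⁻¹ = kg·s⁻³·K⁻¹
All reduce to kg·m·s⁻³·K⁻¹ except (e), which is kg·s⁻³·K⁻¹.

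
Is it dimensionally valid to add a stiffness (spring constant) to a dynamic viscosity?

No

Work out the base dimensions of each:
  a stiffness (spring constant):  [stiffness (spring constant)] = kg·s⁻²
  a dynamic viscosity:  [dynamic viscosity] = kg·m⁻¹·s⁻¹
kg·s⁻² ≠ kg·m⁻¹·s⁻¹, so they cannot be added.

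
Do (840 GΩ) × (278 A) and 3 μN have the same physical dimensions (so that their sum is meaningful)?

Dimensions:
  (840 GΩ) × (278 A):  [kg·m²·s⁻³·A⁻²] · [A] = kg·m²·s⁻³·A⁻¹
  3 μN:  N = kg·m·s⁻²
kg·m²·s⁻³·A⁻¹ ≠ kg·m·s⁻², so they cannot be added.

No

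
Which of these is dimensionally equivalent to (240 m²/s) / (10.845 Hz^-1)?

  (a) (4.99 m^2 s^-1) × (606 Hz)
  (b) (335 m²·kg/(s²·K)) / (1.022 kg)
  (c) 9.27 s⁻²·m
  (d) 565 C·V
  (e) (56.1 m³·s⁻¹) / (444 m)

Reference: [m²·s⁻¹] / [s] = m²·s⁻².
Each option:
  (a) [m²·s⁻¹] · [s⁻¹] = m²·s⁻²  ← same
  (b) [kg·m²·s⁻²·K⁻¹] / [kg] = m²·s⁻²·K⁻¹
  (c) m·s⁻²
  (d) C·V = s·A·J·C⁻¹ = kg·m²·s⁻²
  (e) [m³·s⁻¹] / [m] = m²·s⁻¹
Only (a) matches m²·s⁻².

(a)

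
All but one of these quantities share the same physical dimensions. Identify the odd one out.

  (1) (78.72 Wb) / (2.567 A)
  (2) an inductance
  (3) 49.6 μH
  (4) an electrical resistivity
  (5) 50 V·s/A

In SI base units:
  (1) [kg·m²·s⁻²·A⁻¹] / [A] = kg·m²·s⁻²·A⁻²
  (2) [inductance] = kg·m²·s⁻²·A⁻²
  (3) H = V·s·A⁻¹ = kg·m²·s⁻²·A⁻²
  (4) [electrical resistivity] = kg·m³·s⁻³·A⁻²
  (5) V·s·A⁻¹ = J·C⁻¹·s·A⁻¹ = kg·m²·s⁻²·A⁻²
All reduce to kg·m²·s⁻²·A⁻² except (4), which is kg·m³·s⁻³·A⁻².

(4)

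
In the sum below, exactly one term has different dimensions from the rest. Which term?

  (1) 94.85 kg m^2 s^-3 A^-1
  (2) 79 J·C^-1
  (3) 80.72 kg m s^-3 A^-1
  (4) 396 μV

Reduce each to base SI dimensions:
  (1) kg·m²·s⁻³·A⁻¹
  (2) J·C⁻¹ = N·m·(s·A)⁻¹ = kg·m²·s⁻³·A⁻¹
  (3) kg·m·s⁻³·A⁻¹
  (4) V = J·C⁻¹ = kg·m²·s⁻³·A⁻¹
All reduce to kg·m²·s⁻³·A⁻¹ except (3), which is kg·m·s⁻³·A⁻¹.

(3)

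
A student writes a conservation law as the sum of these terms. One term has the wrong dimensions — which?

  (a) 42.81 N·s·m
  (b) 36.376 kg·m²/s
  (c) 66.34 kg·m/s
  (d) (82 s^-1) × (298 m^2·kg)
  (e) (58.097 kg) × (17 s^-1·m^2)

In SI base units:
  (a) N·m·s = kg·m·s⁻²·m·s = kg·m²·s⁻¹
  (b) kg·m²·s⁻¹
  (c) kg·m·s⁻¹
  (d) [s⁻¹] · [kg·m²] = kg·m²·s⁻¹
  (e) [kg] · [m²·s⁻¹] = kg·m²·s⁻¹
All reduce to kg·m²·s⁻¹ except (c), which is kg·m·s⁻¹.

(c)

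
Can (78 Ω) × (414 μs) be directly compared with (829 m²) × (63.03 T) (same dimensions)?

No

Dimensions:
  (78 Ω) × (414 μs):  [kg·m²·s⁻³·A⁻²] · [s] = kg·m²·s⁻²·A⁻²
  (829 m²) × (63.03 T):  [m²] · [kg·s⁻²·A⁻¹] = kg·m²·s⁻²·A⁻¹
kg·m²·s⁻²·A⁻² ≠ kg·m²·s⁻²·A⁻¹, so they cannot be added.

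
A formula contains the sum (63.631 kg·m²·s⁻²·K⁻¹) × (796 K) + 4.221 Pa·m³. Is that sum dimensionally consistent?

Yes

Expand each in SI base units:
  (63.631 kg·m²·s⁻²·K⁻¹) × (796 K):  [kg·m²·s⁻²·K⁻¹] · [K] = kg·m²·s⁻²
  4.221 Pa·m³:  Pa·m³ = N·m⁻²·m³ = kg·m²·s⁻²
Both are kg·m²·s⁻², so they have the same dimensions and can be added.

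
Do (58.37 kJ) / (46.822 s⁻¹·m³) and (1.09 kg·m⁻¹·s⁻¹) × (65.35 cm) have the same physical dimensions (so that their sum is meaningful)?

In SI base units:
  (58.37 kJ) / (46.822 s⁻¹·m³):  [kg·m²·s⁻²] / [m³·s⁻¹] = kg·m⁻¹·s⁻¹
  (1.09 kg·m⁻¹·s⁻¹) × (65.35 cm):  [kg·m⁻¹·s⁻¹] · [m] = kg·s⁻¹
kg·m⁻¹·s⁻¹ ≠ kg·s⁻¹, so they cannot be added.

No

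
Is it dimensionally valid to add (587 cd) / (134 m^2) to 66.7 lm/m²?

Work out the base dimensions of each:
  (587 cd) / (134 m^2):  [cd] / [m²] = m⁻²·cd
  66.7 lm/m²:  lm·m⁻² = cd·m⁻² = m⁻²·cd
Both are m⁻²·cd, so they have the same dimensions and can be added.

Yes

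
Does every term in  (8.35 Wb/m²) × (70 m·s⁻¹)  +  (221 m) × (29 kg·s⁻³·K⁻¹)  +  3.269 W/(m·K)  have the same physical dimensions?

No

Work out the base dimensions of each:
  (8.35 Wb/m²) × (70 m·s⁻¹):  [kg·s⁻²·A⁻¹] · [m·s⁻¹] = kg·m·s⁻³·A⁻¹
  (221 m) × (29 kg·s⁻³·K⁻¹):  [m] · [kg·s⁻³·K⁻¹] = kg·m·s⁻³·K⁻¹
  3.269 W/(m·K):  W·m⁻¹·K⁻¹ = J·s⁻¹·m⁻¹·K⁻¹ = kg·m·s⁻³·K⁻¹
The terms do not share a single dimension (kg·m·s⁻³·A⁻¹ vs kg·m·s⁻³·K⁻¹).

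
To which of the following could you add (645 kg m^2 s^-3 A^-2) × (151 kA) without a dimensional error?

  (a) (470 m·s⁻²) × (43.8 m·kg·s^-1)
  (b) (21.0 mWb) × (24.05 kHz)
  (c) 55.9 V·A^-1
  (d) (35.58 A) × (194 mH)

(b)

Reference: [kg·m²·s⁻³·A⁻²] · [A] = kg·m²·s⁻³·A⁻¹.
Each option:
  (a) [m·s⁻²] · [kg·m·s⁻¹] = kg·m²·s⁻³
  (b) [kg·m²·s⁻²·A⁻¹] · [s⁻¹] = kg·m²·s⁻³·A⁻¹  ← same
  (c) V·A⁻¹ = J·C⁻¹·A⁻¹ = kg·m²·s⁻³·A⁻²
  (d) [A] · [kg·m²·s⁻²·A⁻²] = kg·m²·s⁻²·A⁻¹
Only (b) matches kg·m²·s⁻³·A⁻¹.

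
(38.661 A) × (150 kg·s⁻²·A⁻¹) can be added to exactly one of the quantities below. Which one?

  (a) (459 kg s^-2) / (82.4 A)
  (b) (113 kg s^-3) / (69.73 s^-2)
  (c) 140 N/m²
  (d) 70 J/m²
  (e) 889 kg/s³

(d)

Reference: [A] · [kg·s⁻²·A⁻¹] = kg·s⁻².
Each option:
  (a) [kg·s⁻²] / [A] = kg·s⁻²·A⁻¹
  (b) [kg·s⁻³] / [s⁻²] = kg·s⁻¹
  (c) N·m⁻² = kg·m·s⁻²·m⁻² = kg·m⁻¹·s⁻²
  (d) J·m⁻² = N·m·m⁻² = kg·s⁻²  ← same
  (e) kg·s⁻³
Only (d) matches kg·s⁻².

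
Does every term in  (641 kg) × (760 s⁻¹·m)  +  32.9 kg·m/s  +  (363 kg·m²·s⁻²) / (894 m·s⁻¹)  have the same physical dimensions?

Work out the base dimensions of each:
  (641 kg) × (760 s⁻¹·m):  [kg] · [m·s⁻¹] = kg·m·s⁻¹
  32.9 kg·m/s:  kg·m·s⁻¹
  (363 kg·m²·s⁻²) / (894 m·s⁻¹):  [kg·m²·s⁻²] / [m·s⁻¹] = kg·m·s⁻¹
Every term reduces to kg·m·s⁻¹.

Yes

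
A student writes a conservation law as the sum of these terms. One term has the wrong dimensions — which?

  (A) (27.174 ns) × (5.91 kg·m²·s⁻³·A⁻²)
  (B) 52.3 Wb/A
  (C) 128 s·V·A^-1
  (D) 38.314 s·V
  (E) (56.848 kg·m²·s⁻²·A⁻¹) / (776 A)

Expand each in SI base units:
  (A) [s] · [kg·m²·s⁻³·A⁻²] = kg·m²·s⁻²·A⁻²
  (B) Wb·A⁻¹ = V·s·A⁻¹ = kg·m²·s⁻²·A⁻²
  (C) V·s·A⁻¹ = J·C⁻¹·s·A⁻¹ = kg·m²·s⁻²·A⁻²
  (D) V·s = J·C⁻¹·s = kg·m²·s⁻²·A⁻¹
  (E) [kg·m²·s⁻²·A⁻¹] / [A] = kg·m²·s⁻²·A⁻²
All reduce to kg·m²·s⁻²·A⁻² except (D), which is kg·m²·s⁻²·A⁻¹.

(D)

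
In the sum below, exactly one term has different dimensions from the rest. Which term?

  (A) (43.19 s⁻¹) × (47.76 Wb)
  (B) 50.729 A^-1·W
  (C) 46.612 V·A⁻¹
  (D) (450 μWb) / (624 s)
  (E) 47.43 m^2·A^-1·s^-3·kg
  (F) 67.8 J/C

(C)

In SI base units:
  (A) [s⁻¹] · [kg·m²·s⁻²·A⁻¹] = kg·m²·s⁻³·A⁻¹
  (B) W·A⁻¹ = J·s⁻¹·A⁻¹ = kg·m²·s⁻³·A⁻¹
  (C) V·A⁻¹ = J·C⁻¹·A⁻¹ = kg·m²·s⁻³·A⁻²
  (D) [kg·m²·s⁻²·A⁻¹] / [s] = kg·m²·s⁻³·A⁻¹
  (E) kg·m²·s⁻³·A⁻¹
  (F) J·C⁻¹ = N·m·(s·A)⁻¹ = kg·m²·s⁻³·A⁻¹
All reduce to kg·m²·s⁻³·A⁻¹ except (C), which is kg·m²·s⁻³·A⁻².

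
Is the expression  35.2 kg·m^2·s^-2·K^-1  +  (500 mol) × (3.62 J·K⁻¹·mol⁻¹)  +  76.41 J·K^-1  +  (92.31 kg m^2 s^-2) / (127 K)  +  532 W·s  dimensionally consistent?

No

Expand each in SI base units:
  35.2 kg·m^2·s^-2·K^-1:  kg·m²·s⁻²·K⁻¹
  (500 mol) × (3.62 J·K⁻¹·mol⁻¹):  [mol] · [kg·m²·s⁻²·K⁻¹·mol⁻¹] = kg·m²·s⁻²·K⁻¹
  76.41 J·K^-1:  J·K⁻¹ = N·m·K⁻¹ = kg·m²·s⁻²·K⁻¹
  (92.31 kg m^2 s^-2) / (127 K):  [kg·m²·s⁻²] / [K] = kg·m²·s⁻²·K⁻¹
  532 W·s:  W·s = J·s⁻¹·s = kg·m²·s⁻²
The terms do not share a single dimension (kg·m²·s⁻² vs kg·m²·s⁻²·K⁻¹).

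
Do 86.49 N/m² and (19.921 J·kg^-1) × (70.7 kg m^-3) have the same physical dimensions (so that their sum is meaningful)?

Yes

Dimensions:
  86.49 N/m²:  N·m⁻² = kg·m·s⁻²·m⁻² = kg·m⁻¹·s⁻²
  (19.921 J·kg^-1) × (70.7 kg m^-3):  [m²·s⁻²] · [kg·m⁻³] = kg·m⁻¹·s⁻²
Both are kg·m⁻¹·s⁻², so they have the same dimensions and can be added.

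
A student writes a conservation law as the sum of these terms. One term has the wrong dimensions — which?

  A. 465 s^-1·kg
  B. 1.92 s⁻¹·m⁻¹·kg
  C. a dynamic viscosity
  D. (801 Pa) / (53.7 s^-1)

A.

Dimensions:
  A. kg·s⁻¹
  B. kg·m⁻¹·s⁻¹
  C. [dynamic viscosity] = kg·m⁻¹·s⁻¹
  D. [kg·m⁻¹·s⁻²] / [s⁻¹] = kg·m⁻¹·s⁻¹
All reduce to kg·m⁻¹·s⁻¹ except A., which is kg·s⁻¹.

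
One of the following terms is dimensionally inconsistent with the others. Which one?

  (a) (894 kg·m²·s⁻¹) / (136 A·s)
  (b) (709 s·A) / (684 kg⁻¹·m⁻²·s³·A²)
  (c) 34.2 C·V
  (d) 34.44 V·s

In SI base units:
  (a) [kg·m²·s⁻¹] / [s·A] = kg·m²·s⁻²·A⁻¹
  (b) [s·A] / [kg⁻¹·m⁻²·s³·A²] = kg·m²·s⁻²·A⁻¹
  (c) C·V = s·A·J·C⁻¹ = kg·m²·s⁻²
  (d) V·s = J·C⁻¹·s = kg·m²·s⁻²·A⁻¹
All reduce to kg·m²·s⁻²·A⁻¹ except (c), which is kg·m²·s⁻².

(c)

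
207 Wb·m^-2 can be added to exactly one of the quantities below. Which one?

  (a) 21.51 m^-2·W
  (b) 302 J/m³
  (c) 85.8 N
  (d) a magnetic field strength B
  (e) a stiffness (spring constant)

(d)

Reference: Wb·m⁻² = V·s·m⁻² = kg·s⁻²·A⁻¹.
Each option:
  (a) W·m⁻² = J·s⁻¹·m⁻² = kg·s⁻³
  (b) J·m⁻³ = N·m·m⁻³ = kg·m⁻¹·s⁻²
  (c) N = kg·m·s⁻²
  (d) [magnetic field strength B] = kg·s⁻²·A⁻¹  ← same
  (e) [stiffness (spring constant)] = kg·s⁻²
Only (d) matches kg·s⁻²·A⁻¹.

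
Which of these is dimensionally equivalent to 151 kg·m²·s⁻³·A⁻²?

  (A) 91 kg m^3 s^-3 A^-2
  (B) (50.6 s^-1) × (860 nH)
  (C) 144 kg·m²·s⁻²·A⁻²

Reference: kg·m²·s⁻³·A⁻².
Each option:
  (A) kg·m³·s⁻³·A⁻²
  (B) [s⁻¹] · [kg·m²·s⁻²·A⁻²] = kg·m²·s⁻³·A⁻²  ← same
  (C) kg·m²·s⁻²·A⁻²
Only (B) matches kg·m²·s⁻³·A⁻².

(B)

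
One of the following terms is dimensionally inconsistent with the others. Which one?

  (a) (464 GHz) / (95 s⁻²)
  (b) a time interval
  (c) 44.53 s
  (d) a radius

In SI base units:
  (a) [s⁻¹] / [s⁻²] = s
  (b) [time interval] = s
  (c) s
  (d) [radius] = m
All reduce to s except (d), which is m.

(d)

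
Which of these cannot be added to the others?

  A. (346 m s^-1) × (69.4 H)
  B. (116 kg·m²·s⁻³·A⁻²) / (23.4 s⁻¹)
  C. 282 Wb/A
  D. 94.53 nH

Expand each in SI base units:
  A. [m·s⁻¹] · [kg·m²·s⁻²·A⁻²] = kg·m³·s⁻³·A⁻²
  B. [kg·m²·s⁻³·A⁻²] / [s⁻¹] = kg·m²·s⁻²·A⁻²
  C. Wb·A⁻¹ = V·s·A⁻¹ = kg·m²·s⁻²·A⁻²
  D. H = V·s·A⁻¹ = kg·m²·s⁻²·A⁻²
All reduce to kg·m²·s⁻²·A⁻² except A., which is kg·m³·s⁻³·A⁻².

A.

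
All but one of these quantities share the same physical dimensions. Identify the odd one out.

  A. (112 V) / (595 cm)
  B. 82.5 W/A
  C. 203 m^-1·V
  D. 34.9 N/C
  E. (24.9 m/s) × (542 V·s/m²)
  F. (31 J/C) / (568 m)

Expand each in SI base units:
  A. [kg·m²·s⁻³·A⁻¹] / [m] = kg·m·s⁻³·A⁻¹
  B. W·A⁻¹ = J·s⁻¹·A⁻¹ = kg·m²·s⁻³·A⁻¹
  C. V·m⁻¹ = J·C⁻¹·m⁻¹ = kg·m·s⁻³·A⁻¹
  D. N·C⁻¹ = kg·m·s⁻²·(s·A)⁻¹ = kg·m·s⁻³·A⁻¹
  E. [m·s⁻¹] · [kg·s⁻²·A⁻¹] = kg·m·s⁻³·A⁻¹
  F. [kg·m²·s⁻³·A⁻¹] / [m] = kg·m·s⁻³·A⁻¹
All reduce to kg·m·s⁻³·A⁻¹ except B., which is kg·m²·s⁻³·A⁻¹.

B.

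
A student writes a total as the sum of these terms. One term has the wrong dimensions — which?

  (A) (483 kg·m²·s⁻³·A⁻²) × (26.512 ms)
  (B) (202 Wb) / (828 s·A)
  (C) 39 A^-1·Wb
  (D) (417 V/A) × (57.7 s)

(B)

In SI base units:
  (A) [kg·m²·s⁻³·A⁻²] · [s] = kg·m²·s⁻²·A⁻²
  (B) [kg·m²·s⁻²·A⁻¹] / [s·A] = kg·m²·s⁻³·A⁻²
  (C) Wb·A⁻¹ = V·s·A⁻¹ = kg·m²·s⁻²·A⁻²
  (D) [kg·m²·s⁻³·A⁻²] · [s] = kg·m²·s⁻²·A⁻²
All reduce to kg·m²·s⁻²·A⁻² except (B), which is kg·m²·s⁻³·A⁻².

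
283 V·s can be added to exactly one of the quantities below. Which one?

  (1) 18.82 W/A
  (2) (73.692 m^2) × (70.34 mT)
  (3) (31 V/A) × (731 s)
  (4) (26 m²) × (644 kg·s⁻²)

(2)

Reference: V·s = J·C⁻¹·s = kg·m²·s⁻²·A⁻¹.
Each option:
  (1) W·A⁻¹ = J·s⁻¹·A⁻¹ = kg·m²·s⁻³·A⁻¹
  (2) [m²] · [kg·s⁻²·A⁻¹] = kg·m²·s⁻²·A⁻¹  ← same
  (3) [kg·m²·s⁻³·A⁻²] · [s] = kg·m²·s⁻²·A⁻²
  (4) [m²] · [kg·s⁻²] = kg·m²·s⁻²
Only (2) matches kg·m²·s⁻²·A⁻¹.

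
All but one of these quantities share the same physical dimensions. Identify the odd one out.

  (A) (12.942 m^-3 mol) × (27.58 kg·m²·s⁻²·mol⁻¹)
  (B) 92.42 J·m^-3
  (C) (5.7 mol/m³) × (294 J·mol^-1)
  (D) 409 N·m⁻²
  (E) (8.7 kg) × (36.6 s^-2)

Work out the base dimensions of each:
  (A) [m⁻³·mol] · [kg·m²·s⁻²·mol⁻¹] = kg·m⁻¹·s⁻²
  (B) J·m⁻³ = N·m·m⁻³ = kg·m⁻¹·s⁻²
  (C) [m⁻³·mol] · [kg·m²·s⁻²·mol⁻¹] = kg·m⁻¹·s⁻²
  (D) N·m⁻² = kg·m·s⁻²·m⁻² = kg·m⁻¹·s⁻²
  (E) [kg] · [s⁻²] = kg·s⁻²
All reduce to kg·m⁻¹·s⁻² except (E), which is kg·s⁻².

(E)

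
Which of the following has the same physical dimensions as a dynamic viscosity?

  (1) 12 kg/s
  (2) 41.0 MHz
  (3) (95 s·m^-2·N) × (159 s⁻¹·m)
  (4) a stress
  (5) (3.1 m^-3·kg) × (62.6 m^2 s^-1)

Reference: [dynamic viscosity] = kg·m⁻¹·s⁻¹.
Each option:
  (1) kg·s⁻¹
  (2) Hz = s⁻¹
  (3) [kg·m⁻¹·s⁻¹] · [m·s⁻¹] = kg·s⁻²
  (4) [stress] = kg·m⁻¹·s⁻²
  (5) [kg·m⁻³] · [m²·s⁻¹] = kg·m⁻¹·s⁻¹  ← same
Only (5) matches kg·m⁻¹·s⁻¹.

(5)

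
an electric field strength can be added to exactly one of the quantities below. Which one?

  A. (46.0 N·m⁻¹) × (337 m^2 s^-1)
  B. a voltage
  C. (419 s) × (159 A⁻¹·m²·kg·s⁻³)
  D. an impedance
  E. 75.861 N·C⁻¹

E.

Reference: [electric field strength] = kg·m·s⁻³·A⁻¹.
Each option:
  A. [kg·s⁻²] · [m²·s⁻¹] = kg·m²·s⁻³
  B. [voltage] = kg·m²·s⁻³·A⁻¹
  C. [s] · [kg·m²·s⁻³·A⁻¹] = kg·m²·s⁻²·A⁻¹
  D. [impedance] = kg·m²·s⁻³·A⁻²
  E. N·C⁻¹ = kg·m·s⁻²·(s·A)⁻¹ = kg·m·s⁻³·A⁻¹  ← same
Only E. matches kg·m·s⁻³·A⁻¹.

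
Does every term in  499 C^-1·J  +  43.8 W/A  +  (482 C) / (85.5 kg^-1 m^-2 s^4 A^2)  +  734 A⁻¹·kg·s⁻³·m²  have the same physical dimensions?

Reduce each to base SI dimensions:
  499 C^-1·J:  J·C⁻¹ = N·m·(s·A)⁻¹ = kg·m²·s⁻³·A⁻¹
  43.8 W/A:  W·A⁻¹ = J·s⁻¹·A⁻¹ = kg·m²·s⁻³·A⁻¹
  (482 C) / (85.5 kg^-1 m^-2 s^4 A^2):  [s·A] / [kg⁻¹·m⁻²·s⁴·A²] = kg·m²·s⁻³·A⁻¹
  734 A⁻¹·kg·s⁻³·m²:  kg·m²·s⁻³·A⁻¹
Every term reduces to kg·m²·s⁻³·A⁻¹.

Yes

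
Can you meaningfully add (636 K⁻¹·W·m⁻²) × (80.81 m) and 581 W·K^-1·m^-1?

In SI base units:
  (636 K⁻¹·W·m⁻²) × (80.81 m):  [kg·s⁻³·K⁻¹] · [m] = kg·m·s⁻³·K⁻¹
  581 W·K^-1·m^-1:  W·m⁻¹·K⁻¹ = J·s⁻¹·m⁻¹·K⁻¹ = kg·m·s⁻³·K⁻¹
Both are kg·m·s⁻³·K⁻¹, so they have the same dimensions and can be added.

Yes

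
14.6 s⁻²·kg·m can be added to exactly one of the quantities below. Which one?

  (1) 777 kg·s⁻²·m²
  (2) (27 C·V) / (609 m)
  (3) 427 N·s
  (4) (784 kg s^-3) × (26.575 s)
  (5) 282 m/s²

(2)

Reference: kg·m·s⁻².
Each option:
  (1) kg·m²·s⁻²
  (2) [kg·m²·s⁻²] / [m] = kg·m·s⁻²  ← same
  (3) N·s = kg·m·s⁻²·s = kg·m·s⁻¹
  (4) [kg·s⁻³] · [s] = kg·s⁻²
  (5) m·s⁻²
Only (2) matches kg·m·s⁻².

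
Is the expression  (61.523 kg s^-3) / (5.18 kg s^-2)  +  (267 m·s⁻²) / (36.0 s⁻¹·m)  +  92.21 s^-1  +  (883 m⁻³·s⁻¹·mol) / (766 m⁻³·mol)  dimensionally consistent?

Yes

Expand each in SI base units:
  (61.523 kg s^-3) / (5.18 kg s^-2):  [kg·s⁻³] / [kg·s⁻²] = s⁻¹
  (267 m·s⁻²) / (36.0 s⁻¹·m):  [m·s⁻²] / [m·s⁻¹] = s⁻¹
  92.21 s^-1:  s⁻¹
  (883 m⁻³·s⁻¹·mol) / (766 m⁻³·mol):  [m⁻³·s⁻¹·mol] / [m⁻³·mol] = s⁻¹
Every term reduces to s⁻¹.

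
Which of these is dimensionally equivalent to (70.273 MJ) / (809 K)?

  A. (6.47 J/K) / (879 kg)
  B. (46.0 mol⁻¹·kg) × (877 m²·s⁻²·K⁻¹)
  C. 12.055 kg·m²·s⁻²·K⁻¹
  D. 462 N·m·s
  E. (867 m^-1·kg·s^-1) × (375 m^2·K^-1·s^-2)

C.

Reference: [kg·m²·s⁻²] / [K] = kg·m²·s⁻²·K⁻¹.
Each option:
  A. [kg·m²·s⁻²·K⁻¹] / [kg] = m²·s⁻²·K⁻¹
  B. [kg·mol⁻¹] · [m²·s⁻²·K⁻¹] = kg·m²·s⁻²·K⁻¹·mol⁻¹
  C. kg·m²·s⁻²·K⁻¹  ← same
  D. N·m·s = kg·m·s⁻²·m·s = kg·m²·s⁻¹
  E. [kg·m⁻¹·s⁻¹] · [m²·s⁻²·K⁻¹] = kg·m·s⁻³·K⁻¹
Only C. matches kg·m²·s⁻²·K⁻¹.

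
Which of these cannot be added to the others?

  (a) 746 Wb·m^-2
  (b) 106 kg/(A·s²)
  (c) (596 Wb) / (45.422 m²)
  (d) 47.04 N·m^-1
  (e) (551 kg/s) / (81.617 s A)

(d)

Expand each in SI base units:
  (a) Wb·m⁻² = V·s·m⁻² = kg·s⁻²·A⁻¹
  (b) kg·s⁻²·A⁻¹
  (c) [kg·m²·s⁻²·A⁻¹] / [m²] = kg·s⁻²·A⁻¹
  (d) N·m⁻¹ = kg·m·s⁻²·m⁻¹ = kg·s⁻²
  (e) [kg·s⁻¹] / [s·A] = kg·s⁻²·A⁻¹
All reduce to kg·s⁻²·A⁻¹ except (d), which is kg·s⁻².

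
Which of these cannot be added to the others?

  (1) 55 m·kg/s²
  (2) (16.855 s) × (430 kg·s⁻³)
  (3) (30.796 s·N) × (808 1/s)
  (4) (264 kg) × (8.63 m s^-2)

(2)

Reduce each to base SI dimensions:
  (1) kg·m·s⁻²
  (2) [s] · [kg·s⁻³] = kg·s⁻²
  (3) [kg·m·s⁻¹] · [s⁻¹] = kg·m·s⁻²
  (4) [kg] · [m·s⁻²] = kg·m·s⁻²
All reduce to kg·m·s⁻² except (2), which is kg·s⁻².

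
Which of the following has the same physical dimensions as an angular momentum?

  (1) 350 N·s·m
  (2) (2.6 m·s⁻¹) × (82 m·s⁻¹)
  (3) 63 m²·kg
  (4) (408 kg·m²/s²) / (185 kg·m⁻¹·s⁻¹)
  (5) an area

(1)

Reference: [angular momentum] = kg·m²·s⁻¹.
Each option:
  (1) N·m·s = kg·m·s⁻²·m·s = kg·m²·s⁻¹  ← same
  (2) [m·s⁻¹] · [m·s⁻¹] = m²·s⁻²
  (3) kg·m²
  (4) [kg·m²·s⁻²] / [kg·m⁻¹·s⁻¹] = m³·s⁻¹
  (5) [area] = m²
Only (1) matches kg·m²·s⁻¹.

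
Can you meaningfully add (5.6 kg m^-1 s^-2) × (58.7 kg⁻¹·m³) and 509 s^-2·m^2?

Work out the base dimensions of each:
  (5.6 kg m^-1 s^-2) × (58.7 kg⁻¹·m³):  [kg·m⁻¹·s⁻²] · [kg⁻¹·m³] = m²·s⁻²
  509 s^-2·m^2:  m²·s⁻²
Both are m²·s⁻², so they have the same dimensions and can be added.

Yes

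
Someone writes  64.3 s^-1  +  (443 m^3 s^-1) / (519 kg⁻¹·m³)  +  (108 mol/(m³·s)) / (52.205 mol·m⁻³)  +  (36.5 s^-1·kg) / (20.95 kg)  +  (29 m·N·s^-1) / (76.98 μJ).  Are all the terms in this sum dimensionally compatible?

No

Dimensions:
  64.3 s^-1:  s⁻¹
  (443 m^3 s^-1) / (519 kg⁻¹·m³):  [m³·s⁻¹] / [kg⁻¹·m³] = kg·s⁻¹
  (108 mol/(m³·s)) / (52.205 mol·m⁻³):  [m⁻³·s⁻¹·mol] / [m⁻³·mol] = s⁻¹
  (36.5 s^-1·kg) / (20.95 kg):  [kg·s⁻¹] / [kg] = s⁻¹
  (29 m·N·s^-1) / (76.98 μJ):  [kg·m²·s⁻³] / [kg·m²·s⁻²] = s⁻¹
The terms do not share a single dimension (kg·s⁻¹ vs s⁻¹).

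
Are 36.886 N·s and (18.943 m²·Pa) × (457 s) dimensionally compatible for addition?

Expand each in SI base units:
  36.886 N·s:  N·s = kg·m·s⁻²·s = kg·m·s⁻¹
  (18.943 m²·Pa) × (457 s):  [kg·m·s⁻²] · [s] = kg·m·s⁻¹
Both are kg·m·s⁻¹, so they have the same dimensions and can be added.

Yes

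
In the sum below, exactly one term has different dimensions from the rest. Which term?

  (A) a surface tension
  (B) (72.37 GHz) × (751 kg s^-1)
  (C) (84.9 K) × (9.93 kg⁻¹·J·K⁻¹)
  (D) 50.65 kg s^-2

(C)

Work out the base dimensions of each:
  (A) [surface tension] = kg·s⁻²
  (B) [s⁻¹] · [kg·s⁻¹] = kg·s⁻²
  (C) [K] · [m²·s⁻²·K⁻¹] = m²·s⁻²
  (D) kg·s⁻²
All reduce to kg·s⁻² except (C), which is m²·s⁻².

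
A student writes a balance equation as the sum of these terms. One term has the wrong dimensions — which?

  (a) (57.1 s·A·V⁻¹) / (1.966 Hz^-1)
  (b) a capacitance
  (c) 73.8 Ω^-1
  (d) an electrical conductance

Expand each in SI base units:
  (a) [kg⁻¹·m⁻²·s⁴·A²] / [s] = kg⁻¹·m⁻²·s³·A²
  (b) [capacitance] = kg⁻¹·m⁻²·s⁴·A²
  (c) Ω⁻¹ = (V·A⁻¹)⁻¹ = kg⁻¹·m⁻²·s³·A²
  (d) [electrical conductance] = kg⁻¹·m⁻²·s³·A²
All reduce to kg⁻¹·m⁻²·s³·A² except (b), which is kg⁻¹·m⁻²·s⁴·A².

(b)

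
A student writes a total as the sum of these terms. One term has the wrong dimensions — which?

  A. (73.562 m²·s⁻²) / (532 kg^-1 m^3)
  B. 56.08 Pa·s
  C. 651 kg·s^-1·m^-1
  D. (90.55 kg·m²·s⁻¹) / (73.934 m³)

A.

Dimensions:
  A. [m²·s⁻²] / [kg⁻¹·m³] = kg·m⁻¹·s⁻²
  B. Pa·s = N·m⁻²·s = kg·m⁻¹·s⁻¹
  C. kg·m⁻¹·s⁻¹
  D. [kg·m²·s⁻¹] / [m³] = kg·m⁻¹·s⁻¹
All reduce to kg·m⁻¹·s⁻¹ except A., which is kg·m⁻¹·s⁻².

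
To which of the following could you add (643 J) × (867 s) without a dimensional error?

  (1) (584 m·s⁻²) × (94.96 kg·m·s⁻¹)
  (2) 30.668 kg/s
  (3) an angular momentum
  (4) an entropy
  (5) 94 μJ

Reference: [kg·m²·s⁻²] · [s] = kg·m²·s⁻¹.
Each option:
  (1) [m·s⁻²] · [kg·m·s⁻¹] = kg·m²·s⁻³
  (2) kg·s⁻¹
  (3) [angular momentum] = kg·m²·s⁻¹  ← same
  (4) [entropy] = kg·m²·s⁻²·K⁻¹
  (5) J = N·m = kg·m²·s⁻²
Only (3) matches kg·m²·s⁻¹.

(3)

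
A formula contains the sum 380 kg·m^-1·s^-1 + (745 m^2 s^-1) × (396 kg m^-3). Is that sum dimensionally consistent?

In SI base units:
  380 kg·m^-1·s^-1:  kg·m⁻¹·s⁻¹
  (745 m^2 s^-1) × (396 kg m^-3):  [m²·s⁻¹] · [kg·m⁻³] = kg·m⁻¹·s⁻¹
Both are kg·m⁻¹·s⁻¹, so they have the same dimensions and can be added.

Yes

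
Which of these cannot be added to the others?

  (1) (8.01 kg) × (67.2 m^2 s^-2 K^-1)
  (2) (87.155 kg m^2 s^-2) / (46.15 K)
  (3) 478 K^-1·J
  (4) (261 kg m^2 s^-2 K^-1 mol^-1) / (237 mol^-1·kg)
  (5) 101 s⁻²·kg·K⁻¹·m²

Work out the base dimensions of each:
  (1) [kg] · [m²·s⁻²·K⁻¹] = kg·m²·s⁻²·K⁻¹
  (2) [kg·m²·s⁻²] / [K] = kg·m²·s⁻²·K⁻¹
  (3) J·K⁻¹ = N·m·K⁻¹ = kg·m²·s⁻²·K⁻¹
  (4) [kg·m²·s⁻²·K⁻¹·mol⁻¹] / [kg·mol⁻¹] = m²·s⁻²·K⁻¹
  (5) kg·m²·s⁻²·K⁻¹
All reduce to kg·m²·s⁻²·K⁻¹ except (4), which is m²·s⁻²·K⁻¹.

(4)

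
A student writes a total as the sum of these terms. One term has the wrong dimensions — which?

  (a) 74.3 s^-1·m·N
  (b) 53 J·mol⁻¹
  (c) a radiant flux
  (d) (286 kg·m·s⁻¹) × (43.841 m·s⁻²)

Expand each in SI base units:
  (a) N·m·s⁻¹ = kg·m·s⁻²·m·s⁻¹ = kg·m²·s⁻³
  (b) J·mol⁻¹ = N·m·mol⁻¹ = kg·m²·s⁻²·mol⁻¹
  (c) [radiant flux] = kg·m²·s⁻³
  (d) [kg·m·s⁻¹] · [m·s⁻²] = kg·m²·s⁻³
All reduce to kg·m²·s⁻³ except (b), which is kg·m²·s⁻²·mol⁻¹.

(b)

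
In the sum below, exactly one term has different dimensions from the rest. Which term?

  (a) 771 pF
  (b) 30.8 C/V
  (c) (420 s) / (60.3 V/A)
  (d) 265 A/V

Reduce each to base SI dimensions:
  (a) F = C·V⁻¹ = kg⁻¹·m⁻²·s⁴·A²
  (b) C·V⁻¹ = s·A·(J·C⁻¹)⁻¹ = kg⁻¹·m⁻²·s⁴·A²
  (c) [s] / [kg·m²·s⁻³·A⁻²] = kg⁻¹·m⁻²·s⁴·A²
  (d) A·V⁻¹ = A·(J·C⁻¹)⁻¹ = kg⁻¹·m⁻²·s³·A²
All reduce to kg⁻¹·m⁻²·s⁴·A² except (d), which is kg⁻¹·m⁻²·s³·A².

(d)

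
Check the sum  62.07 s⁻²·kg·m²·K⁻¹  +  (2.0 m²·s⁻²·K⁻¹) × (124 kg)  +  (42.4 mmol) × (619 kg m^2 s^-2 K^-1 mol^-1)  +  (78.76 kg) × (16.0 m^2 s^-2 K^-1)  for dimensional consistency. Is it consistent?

Yes

Work out the base dimensions of each:
  62.07 s⁻²·kg·m²·K⁻¹:  kg·m²·s⁻²·K⁻¹
  (2.0 m²·s⁻²·K⁻¹) × (124 kg):  [m²·s⁻²·K⁻¹] · [kg] = kg·m²·s⁻²·K⁻¹
  (42.4 mmol) × (619 kg m^2 s^-2 K^-1 mol^-1):  [mol] · [kg·m²·s⁻²·K⁻¹·mol⁻¹] = kg·m²·s⁻²·K⁻¹
  (78.76 kg) × (16.0 m^2 s^-2 K^-1):  [kg] · [m²·s⁻²·K⁻¹] = kg·m²·s⁻²·K⁻¹
Every term reduces to kg·m²·s⁻²·K⁻¹.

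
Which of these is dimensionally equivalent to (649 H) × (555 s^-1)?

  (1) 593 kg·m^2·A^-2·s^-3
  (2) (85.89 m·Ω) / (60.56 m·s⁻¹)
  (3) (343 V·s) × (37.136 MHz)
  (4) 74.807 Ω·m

Reference: [kg·m²·s⁻²·A⁻²] · [s⁻¹] = kg·m²·s⁻³·A⁻².
Each option:
  (1) kg·m²·s⁻³·A⁻²  ← same
  (2) [kg·m³·s⁻³·A⁻²] / [m·s⁻¹] = kg·m²·s⁻²·A⁻²
  (3) [kg·m²·s⁻²·A⁻¹] · [s⁻¹] = kg·m²·s⁻³·A⁻¹
  (4) Ω·m = V·A⁻¹·m = kg·m³·s⁻³·A⁻²
Only (1) matches kg·m²·s⁻³·A⁻².

(1)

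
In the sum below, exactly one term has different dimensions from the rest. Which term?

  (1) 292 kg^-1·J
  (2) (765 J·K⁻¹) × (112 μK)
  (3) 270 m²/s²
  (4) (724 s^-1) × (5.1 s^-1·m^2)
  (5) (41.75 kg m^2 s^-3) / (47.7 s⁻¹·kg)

Expand each in SI base units:
  (1) J·kg⁻¹ = N·m·kg⁻¹ = m²·s⁻²
  (2) [kg·m²·s⁻²·K⁻¹] · [K] = kg·m²·s⁻²
  (3) m²·s⁻²
  (4) [s⁻¹] · [m²·s⁻¹] = m²·s⁻²
  (5) [kg·m²·s⁻³] / [kg·s⁻¹] = m²·s⁻²
All reduce to m²·s⁻² except (2), which is kg·m²·s⁻².

(2)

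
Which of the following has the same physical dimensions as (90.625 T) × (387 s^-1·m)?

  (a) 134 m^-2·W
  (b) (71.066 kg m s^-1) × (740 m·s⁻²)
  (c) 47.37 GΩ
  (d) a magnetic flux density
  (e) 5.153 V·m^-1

Reference: [kg·s⁻²·A⁻¹] · [m·s⁻¹] = kg·m·s⁻³·A⁻¹.
Each option:
  (a) W·m⁻² = J·s⁻¹·m⁻² = kg·s⁻³
  (b) [kg·m·s⁻¹] · [m·s⁻²] = kg·m²·s⁻³
  (c) Ω = V·A⁻¹ = kg·m²·s⁻³·A⁻²
  (d) [magnetic flux density] = kg·s⁻²·A⁻¹
  (e) V·m⁻¹ = J·C⁻¹·m⁻¹ = kg·m·s⁻³·A⁻¹  ← same
Only (e) matches kg·m·s⁻³·A⁻¹.

(e)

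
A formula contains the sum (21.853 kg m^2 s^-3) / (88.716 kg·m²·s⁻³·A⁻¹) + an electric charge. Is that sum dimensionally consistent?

No

Work out the base dimensions of each:
  (21.853 kg m^2 s^-3) / (88.716 kg·m²·s⁻³·A⁻¹):  [kg·m²·s⁻³] / [kg·m²·s⁻³·A⁻¹] = A
  an electric charge:  [electric charge] = s·A
A ≠ s·A, so they cannot be added.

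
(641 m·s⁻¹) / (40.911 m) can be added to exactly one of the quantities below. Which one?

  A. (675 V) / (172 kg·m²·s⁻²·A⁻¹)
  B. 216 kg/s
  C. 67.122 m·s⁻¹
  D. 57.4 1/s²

Reference: [m·s⁻¹] / [m] = s⁻¹.
Each option:
  A. [kg·m²·s⁻³·A⁻¹] / [kg·m²·s⁻²·A⁻¹] = s⁻¹  ← same
  B. kg·s⁻¹
  C. m·s⁻¹
  D. s⁻²
Only A. matches s⁻¹.

A.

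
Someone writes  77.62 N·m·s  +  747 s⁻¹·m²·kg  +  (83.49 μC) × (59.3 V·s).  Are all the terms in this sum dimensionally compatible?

Yes

Reduce each to base SI dimensions:
  77.62 N·m·s:  N·m·s = kg·m·s⁻²·m·s = kg·m²·s⁻¹
  747 s⁻¹·m²·kg:  kg·m²·s⁻¹
  (83.49 μC) × (59.3 V·s):  [s·A] · [kg·m²·s⁻²·A⁻¹] = kg·m²·s⁻¹
Every term reduces to kg·m²·s⁻¹.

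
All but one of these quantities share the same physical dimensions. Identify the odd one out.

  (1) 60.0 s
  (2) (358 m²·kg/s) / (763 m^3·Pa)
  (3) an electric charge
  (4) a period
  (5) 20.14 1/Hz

Reduce each to base SI dimensions:
  (1) s
  (2) [kg·m²·s⁻¹] / [kg·m²·s⁻²] = s
  (3) [electric charge] = s·A
  (4) [period] = s
  (5) Hz⁻¹ = (s⁻¹)⁻¹ = s
All reduce to s except (3), which is s·A.

(3)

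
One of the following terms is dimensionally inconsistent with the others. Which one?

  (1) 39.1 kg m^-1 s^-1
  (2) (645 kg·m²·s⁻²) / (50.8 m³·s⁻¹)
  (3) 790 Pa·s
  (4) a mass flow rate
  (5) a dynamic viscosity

In SI base units:
  (1) kg·m⁻¹·s⁻¹
  (2) [kg·m²·s⁻²] / [m³·s⁻¹] = kg·m⁻¹·s⁻¹
  (3) Pa·s = N·m⁻²·s = kg·m⁻¹·s⁻¹
  (4) [mass flow rate] = kg·s⁻¹
  (5) [dynamic viscosity] = kg·m⁻¹·s⁻¹
All reduce to kg·m⁻¹·s⁻¹ except (4), which is kg·s⁻¹.

(4)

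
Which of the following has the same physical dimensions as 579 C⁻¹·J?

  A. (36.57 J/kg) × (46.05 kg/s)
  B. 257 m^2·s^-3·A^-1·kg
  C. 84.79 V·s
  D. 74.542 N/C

Reference: J·C⁻¹ = N·m·(s·A)⁻¹ = kg·m²·s⁻³·A⁻¹.
Each option:
  A. [m²·s⁻²] · [kg·s⁻¹] = kg·m²·s⁻³
  B. kg·m²·s⁻³·A⁻¹  ← same
  C. V·s = J·C⁻¹·s = kg·m²·s⁻²·A⁻¹
  D. N·C⁻¹ = kg·m·s⁻²·(s·A)⁻¹ = kg·m·s⁻³·A⁻¹
Only B. matches kg·m²·s⁻³·A⁻¹.

B.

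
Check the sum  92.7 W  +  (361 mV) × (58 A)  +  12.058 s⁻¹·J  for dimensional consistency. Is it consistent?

Yes

Expand each in SI base units:
  92.7 W:  W = J·s⁻¹ = kg·m²·s⁻³
  (361 mV) × (58 A):  [kg·m²·s⁻³·A⁻¹] · [A] = kg·m²·s⁻³
  12.058 s⁻¹·J:  J·s⁻¹ = N·m·s⁻¹ = kg·m²·s⁻³
Every term reduces to kg·m²·s⁻³.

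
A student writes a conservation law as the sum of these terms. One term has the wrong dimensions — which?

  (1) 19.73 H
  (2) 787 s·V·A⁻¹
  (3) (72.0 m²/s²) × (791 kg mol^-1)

Expand each in SI base units:
  (1) H = V·s·A⁻¹ = kg·m²·s⁻²·A⁻²
  (2) V·s·A⁻¹ = J·C⁻¹·s·A⁻¹ = kg·m²·s⁻²·A⁻²
  (3) [m²·s⁻²] · [kg·mol⁻¹] = kg·m²·s⁻²·mol⁻¹
All reduce to kg·m²·s⁻²·A⁻² except (3), which is kg·m²·s⁻²·mol⁻¹.

(3)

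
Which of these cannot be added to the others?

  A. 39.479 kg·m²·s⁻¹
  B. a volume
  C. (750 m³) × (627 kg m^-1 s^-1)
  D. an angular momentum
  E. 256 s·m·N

B.

Work out the base dimensions of each:
  A. kg·m²·s⁻¹
  B. [volume] = m³
  C. [m³] · [kg·m⁻¹·s⁻¹] = kg·m²·s⁻¹
  D. [angular momentum] = kg·m²·s⁻¹
  E. N·m·s = kg·m·s⁻²·m·s = kg·m²·s⁻¹
All reduce to kg·m²·s⁻¹ except B., which is m³.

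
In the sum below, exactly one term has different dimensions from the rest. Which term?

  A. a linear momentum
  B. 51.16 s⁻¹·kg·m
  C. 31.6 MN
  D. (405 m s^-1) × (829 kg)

Reduce each to base SI dimensions:
  A. [linear momentum] = kg·m·s⁻¹
  B. kg·m·s⁻¹
  C. N = kg·m·s⁻²
  D. [m·s⁻¹] · [kg] = kg·m·s⁻¹
All reduce to kg·m·s⁻¹ except C., which is kg·m·s⁻².

C.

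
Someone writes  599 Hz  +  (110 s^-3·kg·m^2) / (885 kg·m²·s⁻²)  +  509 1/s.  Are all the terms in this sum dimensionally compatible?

Reduce each to base SI dimensions:
  599 Hz:  Hz = s⁻¹
  (110 s^-3·kg·m^2) / (885 kg·m²·s⁻²):  [kg·m²·s⁻³] / [kg·m²·s⁻²] = s⁻¹
  509 1/s:  s⁻¹
Every term reduces to s⁻¹.

Yes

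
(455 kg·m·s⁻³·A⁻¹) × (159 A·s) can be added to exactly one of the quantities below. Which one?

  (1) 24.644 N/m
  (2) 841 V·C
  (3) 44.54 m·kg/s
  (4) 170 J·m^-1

Reference: [kg·m·s⁻³·A⁻¹] · [s·A] = kg·m·s⁻².
Each option:
  (1) N·m⁻¹ = kg·m·s⁻²·m⁻¹ = kg·s⁻²
  (2) C·V = s·A·J·C⁻¹ = kg·m²·s⁻²
  (3) kg·m·s⁻¹
  (4) J·m⁻¹ = N·m·m⁻¹ = kg·m·s⁻²  ← same
Only (4) matches kg·m·s⁻².

(4)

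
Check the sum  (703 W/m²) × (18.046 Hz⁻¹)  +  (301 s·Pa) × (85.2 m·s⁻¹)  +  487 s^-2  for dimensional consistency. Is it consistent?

No

In SI base units:
  (703 W/m²) × (18.046 Hz⁻¹):  [kg·s⁻³] · [s] = kg·s⁻²
  (301 s·Pa) × (85.2 m·s⁻¹):  [kg·m⁻¹·s⁻¹] · [m·s⁻¹] = kg·s⁻²
  487 s^-2:  s⁻²
The terms do not share a single dimension (kg·s⁻² vs s⁻²).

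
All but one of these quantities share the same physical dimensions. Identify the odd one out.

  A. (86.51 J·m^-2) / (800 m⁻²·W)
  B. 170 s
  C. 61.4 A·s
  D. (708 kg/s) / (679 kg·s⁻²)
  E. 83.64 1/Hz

C.

Work out the base dimensions of each:
  A. [kg·s⁻²] / [kg·s⁻³] = s
  B. s
  C. A·s = s·A
  D. [kg·s⁻¹] / [kg·s⁻²] = s
  E. Hz⁻¹ = (s⁻¹)⁻¹ = s
All reduce to s except C., which is s·A.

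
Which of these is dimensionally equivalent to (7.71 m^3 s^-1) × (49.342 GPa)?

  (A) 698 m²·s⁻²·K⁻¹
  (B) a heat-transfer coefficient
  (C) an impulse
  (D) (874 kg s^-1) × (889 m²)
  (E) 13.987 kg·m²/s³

Reference: [m³·s⁻¹] · [kg·m⁻¹·s⁻²] = kg·m²·s⁻³.
Each option:
  (A) m²·s⁻²·K⁻¹
  (B) [heat-transfer coefficient] = kg·s⁻³·K⁻¹
  (C) [impulse] = kg·m·s⁻¹
  (D) [kg·s⁻¹] · [m²] = kg·m²·s⁻¹
  (E) kg·m²·s⁻³  ← same
Only (E) matches kg·m²·s⁻³.

(E)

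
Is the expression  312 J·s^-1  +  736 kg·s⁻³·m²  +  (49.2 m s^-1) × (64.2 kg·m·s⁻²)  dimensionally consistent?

Dimensions:
  312 J·s^-1:  J·s⁻¹ = N·m·s⁻¹ = kg·m²·s⁻³
  736 kg·s⁻³·m²:  kg·m²·s⁻³
  (49.2 m s^-1) × (64.2 kg·m·s⁻²):  [m·s⁻¹] · [kg·m·s⁻²] = kg·m²·s⁻³
Every term reduces to kg·m²·s⁻³.

Yes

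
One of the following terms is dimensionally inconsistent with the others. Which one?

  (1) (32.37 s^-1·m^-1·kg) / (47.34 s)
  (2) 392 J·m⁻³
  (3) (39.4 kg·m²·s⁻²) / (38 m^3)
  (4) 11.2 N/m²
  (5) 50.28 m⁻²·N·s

(5)

Expand each in SI base units:
  (1) [kg·m⁻¹·s⁻¹] / [s] = kg·m⁻¹·s⁻²
  (2) J·m⁻³ = N·m·m⁻³ = kg·m⁻¹·s⁻²
  (3) [kg·m²·s⁻²] / [m³] = kg·m⁻¹·s⁻²
  (4) N·m⁻² = kg·m·s⁻²·m⁻² = kg·m⁻¹·s⁻²
  (5) N·s·m⁻² = kg·m·s⁻²·s·m⁻² = kg·m⁻¹·s⁻¹
All reduce to kg·m⁻¹·s⁻² except (5), which is kg·m⁻¹·s⁻¹.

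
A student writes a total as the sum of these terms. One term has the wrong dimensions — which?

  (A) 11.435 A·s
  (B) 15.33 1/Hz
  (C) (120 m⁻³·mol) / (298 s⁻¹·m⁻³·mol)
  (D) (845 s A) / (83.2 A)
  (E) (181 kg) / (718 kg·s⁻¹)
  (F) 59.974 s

(A)

In SI base units:
  (A) A·s = s·A
  (B) Hz⁻¹ = (s⁻¹)⁻¹ = s
  (C) [m⁻³·mol] / [m⁻³·s⁻¹·mol] = s
  (D) [s·A] / [A] = s
  (E) [kg] / [kg·s⁻¹] = s
  (F) s
All reduce to s except (A), which is s·A.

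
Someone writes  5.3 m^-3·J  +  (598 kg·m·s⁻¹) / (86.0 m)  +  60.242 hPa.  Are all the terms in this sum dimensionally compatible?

In SI base units:
  5.3 m^-3·J:  J·m⁻³ = N·m·m⁻³ = kg·m⁻¹·s⁻²
  (598 kg·m·s⁻¹) / (86.0 m):  [kg·m·s⁻¹] / [m] = kg·s⁻¹
  60.242 hPa:  Pa = N·m⁻² = kg·m⁻¹·s⁻²
The terms do not share a single dimension (kg·m⁻¹·s⁻² vs kg·s⁻¹).

No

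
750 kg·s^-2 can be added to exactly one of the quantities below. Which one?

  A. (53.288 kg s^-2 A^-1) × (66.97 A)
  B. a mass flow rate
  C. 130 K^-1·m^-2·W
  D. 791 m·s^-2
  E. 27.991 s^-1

A.

Reference: kg·s⁻².
Each option:
  A. [kg·s⁻²·A⁻¹] · [A] = kg·s⁻²  ← same
  B. [mass flow rate] = kg·s⁻¹
  C. W·m⁻²·K⁻¹ = J·s⁻¹·m⁻²·K⁻¹ = kg·s⁻³·K⁻¹
  D. m·s⁻²
  E. s⁻¹
Only A. matches kg·s⁻².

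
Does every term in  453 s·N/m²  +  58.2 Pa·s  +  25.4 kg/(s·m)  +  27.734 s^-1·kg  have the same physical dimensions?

No

Work out the base dimensions of each:
  453 s·N/m²:  N·s·m⁻² = kg·m·s⁻²·s·m⁻² = kg·m⁻¹·s⁻¹
  58.2 Pa·s:  Pa·s = N·m⁻²·s = kg·m⁻¹·s⁻¹
  25.4 kg/(s·m):  kg·m⁻¹·s⁻¹
  27.734 s^-1·kg:  kg·s⁻¹
The terms do not share a single dimension (kg·m⁻¹·s⁻¹ vs kg·s⁻¹).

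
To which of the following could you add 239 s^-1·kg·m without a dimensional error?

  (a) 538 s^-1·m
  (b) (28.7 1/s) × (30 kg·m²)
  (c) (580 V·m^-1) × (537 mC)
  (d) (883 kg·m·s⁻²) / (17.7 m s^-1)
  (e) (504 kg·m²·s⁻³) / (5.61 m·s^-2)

(e)

Reference: kg·m·s⁻¹.
Each option:
  (a) m·s⁻¹
  (b) [s⁻¹] · [kg·m²] = kg·m²·s⁻¹
  (c) [kg·m·s⁻³·A⁻¹] · [s·A] = kg·m·s⁻²
  (d) [kg·m·s⁻²] / [m·s⁻¹] = kg·s⁻¹
  (e) [kg·m²·s⁻³] / [m·s⁻²] = kg·m·s⁻¹  ← same
Only (e) matches kg·m·s⁻¹.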